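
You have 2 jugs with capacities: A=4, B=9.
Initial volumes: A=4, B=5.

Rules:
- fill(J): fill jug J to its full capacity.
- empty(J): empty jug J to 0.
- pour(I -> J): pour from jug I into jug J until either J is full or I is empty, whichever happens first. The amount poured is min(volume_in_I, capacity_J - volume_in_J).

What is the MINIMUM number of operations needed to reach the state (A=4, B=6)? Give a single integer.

Answer: 6

Derivation:
BFS from (A=4, B=5). One shortest path:
  1. empty(A) -> (A=0 B=5)
  2. pour(B -> A) -> (A=4 B=1)
  3. empty(A) -> (A=0 B=1)
  4. pour(B -> A) -> (A=1 B=0)
  5. fill(B) -> (A=1 B=9)
  6. pour(B -> A) -> (A=4 B=6)
Reached target in 6 moves.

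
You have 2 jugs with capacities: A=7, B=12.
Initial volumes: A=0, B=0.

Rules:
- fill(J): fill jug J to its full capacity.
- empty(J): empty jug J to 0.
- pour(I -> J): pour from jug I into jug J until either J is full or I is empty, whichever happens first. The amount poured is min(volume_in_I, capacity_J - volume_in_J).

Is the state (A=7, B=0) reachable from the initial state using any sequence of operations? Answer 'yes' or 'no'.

Answer: yes

Derivation:
BFS from (A=0, B=0):
  1. fill(A) -> (A=7 B=0)
Target reached → yes.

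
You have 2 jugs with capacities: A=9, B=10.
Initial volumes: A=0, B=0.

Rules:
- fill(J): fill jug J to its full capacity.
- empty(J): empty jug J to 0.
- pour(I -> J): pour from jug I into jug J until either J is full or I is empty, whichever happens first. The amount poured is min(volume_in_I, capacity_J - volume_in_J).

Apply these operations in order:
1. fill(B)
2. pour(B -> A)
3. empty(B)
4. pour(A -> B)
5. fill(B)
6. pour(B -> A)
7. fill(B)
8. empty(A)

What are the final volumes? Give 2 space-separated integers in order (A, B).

Answer: 0 10

Derivation:
Step 1: fill(B) -> (A=0 B=10)
Step 2: pour(B -> A) -> (A=9 B=1)
Step 3: empty(B) -> (A=9 B=0)
Step 4: pour(A -> B) -> (A=0 B=9)
Step 5: fill(B) -> (A=0 B=10)
Step 6: pour(B -> A) -> (A=9 B=1)
Step 7: fill(B) -> (A=9 B=10)
Step 8: empty(A) -> (A=0 B=10)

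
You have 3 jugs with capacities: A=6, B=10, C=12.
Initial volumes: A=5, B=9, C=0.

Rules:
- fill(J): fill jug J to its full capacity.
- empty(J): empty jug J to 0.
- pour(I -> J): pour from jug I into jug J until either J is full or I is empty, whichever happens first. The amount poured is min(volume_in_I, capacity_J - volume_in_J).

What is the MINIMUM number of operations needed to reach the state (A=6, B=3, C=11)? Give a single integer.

Answer: 4

Derivation:
BFS from (A=5, B=9, C=0). One shortest path:
  1. fill(C) -> (A=5 B=9 C=12)
  2. pour(C -> A) -> (A=6 B=9 C=11)
  3. empty(A) -> (A=0 B=9 C=11)
  4. pour(B -> A) -> (A=6 B=3 C=11)
Reached target in 4 moves.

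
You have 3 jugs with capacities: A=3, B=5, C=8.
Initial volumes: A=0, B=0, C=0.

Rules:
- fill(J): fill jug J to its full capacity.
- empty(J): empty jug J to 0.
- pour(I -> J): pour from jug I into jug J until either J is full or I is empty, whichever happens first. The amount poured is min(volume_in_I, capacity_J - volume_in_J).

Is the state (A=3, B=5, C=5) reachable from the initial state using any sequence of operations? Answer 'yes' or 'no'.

BFS from (A=0, B=0, C=0):
  1. fill(B) -> (A=0 B=5 C=0)
  2. fill(C) -> (A=0 B=5 C=8)
  3. pour(C -> A) -> (A=3 B=5 C=5)
Target reached → yes.

Answer: yes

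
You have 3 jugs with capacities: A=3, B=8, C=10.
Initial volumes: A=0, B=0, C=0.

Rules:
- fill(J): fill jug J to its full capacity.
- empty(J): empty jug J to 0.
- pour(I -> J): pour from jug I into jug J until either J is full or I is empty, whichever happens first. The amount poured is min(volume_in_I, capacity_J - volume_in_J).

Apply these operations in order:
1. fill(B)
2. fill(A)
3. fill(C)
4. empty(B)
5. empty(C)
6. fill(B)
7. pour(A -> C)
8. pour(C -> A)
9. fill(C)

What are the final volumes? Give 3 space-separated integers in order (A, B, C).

Answer: 3 8 10

Derivation:
Step 1: fill(B) -> (A=0 B=8 C=0)
Step 2: fill(A) -> (A=3 B=8 C=0)
Step 3: fill(C) -> (A=3 B=8 C=10)
Step 4: empty(B) -> (A=3 B=0 C=10)
Step 5: empty(C) -> (A=3 B=0 C=0)
Step 6: fill(B) -> (A=3 B=8 C=0)
Step 7: pour(A -> C) -> (A=0 B=8 C=3)
Step 8: pour(C -> A) -> (A=3 B=8 C=0)
Step 9: fill(C) -> (A=3 B=8 C=10)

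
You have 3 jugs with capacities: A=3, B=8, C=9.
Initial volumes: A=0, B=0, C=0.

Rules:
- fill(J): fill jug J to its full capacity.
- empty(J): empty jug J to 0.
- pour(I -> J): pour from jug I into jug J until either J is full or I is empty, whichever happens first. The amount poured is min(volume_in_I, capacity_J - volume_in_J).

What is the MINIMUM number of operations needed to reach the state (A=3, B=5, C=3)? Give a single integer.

BFS from (A=0, B=0, C=0). One shortest path:
  1. fill(A) -> (A=3 B=0 C=0)
  2. fill(B) -> (A=3 B=8 C=0)
  3. pour(A -> C) -> (A=0 B=8 C=3)
  4. pour(B -> A) -> (A=3 B=5 C=3)
Reached target in 4 moves.

Answer: 4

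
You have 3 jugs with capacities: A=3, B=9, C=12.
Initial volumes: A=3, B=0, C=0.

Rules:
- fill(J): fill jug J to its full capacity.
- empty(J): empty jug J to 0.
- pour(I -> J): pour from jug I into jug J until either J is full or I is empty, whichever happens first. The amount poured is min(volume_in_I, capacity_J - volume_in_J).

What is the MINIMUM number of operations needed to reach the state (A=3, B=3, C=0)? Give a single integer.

Answer: 2

Derivation:
BFS from (A=3, B=0, C=0). One shortest path:
  1. pour(A -> B) -> (A=0 B=3 C=0)
  2. fill(A) -> (A=3 B=3 C=0)
Reached target in 2 moves.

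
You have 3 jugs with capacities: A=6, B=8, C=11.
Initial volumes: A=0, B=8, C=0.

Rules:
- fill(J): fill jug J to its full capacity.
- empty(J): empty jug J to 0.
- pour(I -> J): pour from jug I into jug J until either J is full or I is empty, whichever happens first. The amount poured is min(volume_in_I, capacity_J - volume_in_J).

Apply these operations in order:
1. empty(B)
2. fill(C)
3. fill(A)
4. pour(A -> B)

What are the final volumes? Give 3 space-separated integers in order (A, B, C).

Step 1: empty(B) -> (A=0 B=0 C=0)
Step 2: fill(C) -> (A=0 B=0 C=11)
Step 3: fill(A) -> (A=6 B=0 C=11)
Step 4: pour(A -> B) -> (A=0 B=6 C=11)

Answer: 0 6 11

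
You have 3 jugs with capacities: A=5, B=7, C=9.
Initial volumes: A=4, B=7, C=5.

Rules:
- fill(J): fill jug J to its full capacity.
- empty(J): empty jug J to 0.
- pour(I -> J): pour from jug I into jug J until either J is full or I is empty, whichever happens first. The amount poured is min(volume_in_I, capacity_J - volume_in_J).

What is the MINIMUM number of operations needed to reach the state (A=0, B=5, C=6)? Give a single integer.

BFS from (A=4, B=7, C=5). One shortest path:
  1. empty(C) -> (A=4 B=7 C=0)
  2. pour(B -> A) -> (A=5 B=6 C=0)
  3. pour(B -> C) -> (A=5 B=0 C=6)
  4. pour(A -> B) -> (A=0 B=5 C=6)
Reached target in 4 moves.

Answer: 4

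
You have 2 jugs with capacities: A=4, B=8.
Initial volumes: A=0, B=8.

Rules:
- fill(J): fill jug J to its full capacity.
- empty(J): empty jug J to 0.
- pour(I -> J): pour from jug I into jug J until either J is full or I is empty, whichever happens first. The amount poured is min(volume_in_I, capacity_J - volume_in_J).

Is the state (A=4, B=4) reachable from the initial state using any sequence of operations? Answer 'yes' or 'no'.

BFS from (A=0, B=8):
  1. pour(B -> A) -> (A=4 B=4)
Target reached → yes.

Answer: yes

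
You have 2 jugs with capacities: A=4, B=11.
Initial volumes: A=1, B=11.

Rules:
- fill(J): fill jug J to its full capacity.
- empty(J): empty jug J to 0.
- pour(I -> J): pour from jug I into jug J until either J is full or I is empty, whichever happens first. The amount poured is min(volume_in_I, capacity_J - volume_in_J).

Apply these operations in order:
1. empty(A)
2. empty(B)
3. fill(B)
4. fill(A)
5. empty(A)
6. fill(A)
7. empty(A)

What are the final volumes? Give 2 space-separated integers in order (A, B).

Step 1: empty(A) -> (A=0 B=11)
Step 2: empty(B) -> (A=0 B=0)
Step 3: fill(B) -> (A=0 B=11)
Step 4: fill(A) -> (A=4 B=11)
Step 5: empty(A) -> (A=0 B=11)
Step 6: fill(A) -> (A=4 B=11)
Step 7: empty(A) -> (A=0 B=11)

Answer: 0 11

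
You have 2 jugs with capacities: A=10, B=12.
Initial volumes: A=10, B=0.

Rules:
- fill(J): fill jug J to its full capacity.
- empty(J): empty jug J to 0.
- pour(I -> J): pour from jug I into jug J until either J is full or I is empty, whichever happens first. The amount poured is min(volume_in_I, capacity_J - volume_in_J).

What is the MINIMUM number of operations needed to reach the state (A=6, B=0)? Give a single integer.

BFS from (A=10, B=0). One shortest path:
  1. pour(A -> B) -> (A=0 B=10)
  2. fill(A) -> (A=10 B=10)
  3. pour(A -> B) -> (A=8 B=12)
  4. empty(B) -> (A=8 B=0)
  5. pour(A -> B) -> (A=0 B=8)
  6. fill(A) -> (A=10 B=8)
  7. pour(A -> B) -> (A=6 B=12)
  8. empty(B) -> (A=6 B=0)
Reached target in 8 moves.

Answer: 8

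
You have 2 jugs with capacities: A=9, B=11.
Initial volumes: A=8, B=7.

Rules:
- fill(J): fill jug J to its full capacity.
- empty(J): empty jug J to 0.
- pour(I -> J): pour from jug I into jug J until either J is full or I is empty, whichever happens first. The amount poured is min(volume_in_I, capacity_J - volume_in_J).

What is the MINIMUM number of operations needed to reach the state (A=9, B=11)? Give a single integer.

Answer: 2

Derivation:
BFS from (A=8, B=7). One shortest path:
  1. fill(A) -> (A=9 B=7)
  2. fill(B) -> (A=9 B=11)
Reached target in 2 moves.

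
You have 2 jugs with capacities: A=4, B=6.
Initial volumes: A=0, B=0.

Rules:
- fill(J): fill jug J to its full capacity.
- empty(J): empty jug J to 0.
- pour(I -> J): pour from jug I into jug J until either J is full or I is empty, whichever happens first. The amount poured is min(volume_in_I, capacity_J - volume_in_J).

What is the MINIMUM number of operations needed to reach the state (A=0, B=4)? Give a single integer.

BFS from (A=0, B=0). One shortest path:
  1. fill(A) -> (A=4 B=0)
  2. pour(A -> B) -> (A=0 B=4)
Reached target in 2 moves.

Answer: 2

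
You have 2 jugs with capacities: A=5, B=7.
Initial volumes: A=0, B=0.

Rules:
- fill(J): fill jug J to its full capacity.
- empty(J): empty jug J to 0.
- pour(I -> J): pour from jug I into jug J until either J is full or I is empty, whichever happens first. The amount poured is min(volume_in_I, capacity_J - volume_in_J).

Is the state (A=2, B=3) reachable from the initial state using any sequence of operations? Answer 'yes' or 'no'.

Answer: no

Derivation:
BFS explored all 24 reachable states.
Reachable set includes: (0,0), (0,1), (0,2), (0,3), (0,4), (0,5), (0,6), (0,7), (1,0), (1,7), (2,0), (2,7) ...
Target (A=2, B=3) not in reachable set → no.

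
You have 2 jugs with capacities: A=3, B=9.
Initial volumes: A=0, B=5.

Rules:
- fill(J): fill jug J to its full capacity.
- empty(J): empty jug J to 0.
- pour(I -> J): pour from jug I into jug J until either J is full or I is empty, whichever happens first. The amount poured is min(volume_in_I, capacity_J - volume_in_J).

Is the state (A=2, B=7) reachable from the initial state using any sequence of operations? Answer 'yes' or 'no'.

Answer: no

Derivation:
BFS explored all 16 reachable states.
Reachable set includes: (0,0), (0,2), (0,3), (0,5), (0,6), (0,8), (0,9), (2,0), (2,9), (3,0), (3,2), (3,3) ...
Target (A=2, B=7) not in reachable set → no.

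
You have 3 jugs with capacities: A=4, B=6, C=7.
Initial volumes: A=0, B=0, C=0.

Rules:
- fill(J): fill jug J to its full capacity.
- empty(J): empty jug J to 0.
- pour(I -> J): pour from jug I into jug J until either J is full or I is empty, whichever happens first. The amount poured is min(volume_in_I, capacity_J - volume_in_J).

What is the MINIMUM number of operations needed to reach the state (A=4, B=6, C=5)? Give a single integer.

Answer: 5

Derivation:
BFS from (A=0, B=0, C=0). One shortest path:
  1. fill(A) -> (A=4 B=0 C=0)
  2. fill(C) -> (A=4 B=0 C=7)
  3. pour(A -> B) -> (A=0 B=4 C=7)
  4. fill(A) -> (A=4 B=4 C=7)
  5. pour(C -> B) -> (A=4 B=6 C=5)
Reached target in 5 moves.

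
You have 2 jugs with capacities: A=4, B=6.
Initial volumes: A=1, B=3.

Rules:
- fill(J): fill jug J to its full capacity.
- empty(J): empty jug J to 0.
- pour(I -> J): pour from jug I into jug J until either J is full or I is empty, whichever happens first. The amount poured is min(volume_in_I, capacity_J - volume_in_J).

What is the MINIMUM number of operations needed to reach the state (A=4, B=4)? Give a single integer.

Answer: 2

Derivation:
BFS from (A=1, B=3). One shortest path:
  1. pour(A -> B) -> (A=0 B=4)
  2. fill(A) -> (A=4 B=4)
Reached target in 2 moves.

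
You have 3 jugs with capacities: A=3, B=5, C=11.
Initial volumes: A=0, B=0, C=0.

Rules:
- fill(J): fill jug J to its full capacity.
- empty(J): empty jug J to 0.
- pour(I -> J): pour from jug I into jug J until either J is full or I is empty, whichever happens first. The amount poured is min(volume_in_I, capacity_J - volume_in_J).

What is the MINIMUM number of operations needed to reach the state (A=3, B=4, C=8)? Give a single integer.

Answer: 7

Derivation:
BFS from (A=0, B=0, C=0). One shortest path:
  1. fill(B) -> (A=0 B=5 C=0)
  2. pour(B -> C) -> (A=0 B=0 C=5)
  3. fill(B) -> (A=0 B=5 C=5)
  4. pour(B -> C) -> (A=0 B=0 C=10)
  5. fill(B) -> (A=0 B=5 C=10)
  6. pour(B -> C) -> (A=0 B=4 C=11)
  7. pour(C -> A) -> (A=3 B=4 C=8)
Reached target in 7 moves.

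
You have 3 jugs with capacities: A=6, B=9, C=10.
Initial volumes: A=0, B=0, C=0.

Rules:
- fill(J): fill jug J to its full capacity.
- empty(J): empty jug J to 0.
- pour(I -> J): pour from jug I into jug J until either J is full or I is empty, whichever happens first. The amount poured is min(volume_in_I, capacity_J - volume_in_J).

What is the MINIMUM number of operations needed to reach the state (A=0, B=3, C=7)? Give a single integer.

Answer: 4

Derivation:
BFS from (A=0, B=0, C=0). One shortest path:
  1. fill(C) -> (A=0 B=0 C=10)
  2. pour(C -> B) -> (A=0 B=9 C=1)
  3. pour(B -> A) -> (A=6 B=3 C=1)
  4. pour(A -> C) -> (A=0 B=3 C=7)
Reached target in 4 moves.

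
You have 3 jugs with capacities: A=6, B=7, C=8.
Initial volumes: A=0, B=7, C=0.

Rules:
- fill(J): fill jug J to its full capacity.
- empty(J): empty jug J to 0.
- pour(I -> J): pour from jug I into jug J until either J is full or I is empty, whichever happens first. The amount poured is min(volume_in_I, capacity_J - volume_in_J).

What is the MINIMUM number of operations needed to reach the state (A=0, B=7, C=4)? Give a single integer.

Answer: 6

Derivation:
BFS from (A=0, B=7, C=0). One shortest path:
  1. fill(A) -> (A=6 B=7 C=0)
  2. pour(A -> C) -> (A=0 B=7 C=6)
  3. fill(A) -> (A=6 B=7 C=6)
  4. pour(A -> C) -> (A=4 B=7 C=8)
  5. empty(C) -> (A=4 B=7 C=0)
  6. pour(A -> C) -> (A=0 B=7 C=4)
Reached target in 6 moves.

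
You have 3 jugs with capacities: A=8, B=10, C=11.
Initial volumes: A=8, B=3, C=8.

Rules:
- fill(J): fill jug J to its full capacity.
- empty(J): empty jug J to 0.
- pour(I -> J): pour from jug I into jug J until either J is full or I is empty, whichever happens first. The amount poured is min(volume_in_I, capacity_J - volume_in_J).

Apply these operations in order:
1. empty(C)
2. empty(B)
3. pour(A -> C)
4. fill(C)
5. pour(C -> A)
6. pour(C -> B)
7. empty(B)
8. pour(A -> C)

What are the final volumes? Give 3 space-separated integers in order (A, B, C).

Step 1: empty(C) -> (A=8 B=3 C=0)
Step 2: empty(B) -> (A=8 B=0 C=0)
Step 3: pour(A -> C) -> (A=0 B=0 C=8)
Step 4: fill(C) -> (A=0 B=0 C=11)
Step 5: pour(C -> A) -> (A=8 B=0 C=3)
Step 6: pour(C -> B) -> (A=8 B=3 C=0)
Step 7: empty(B) -> (A=8 B=0 C=0)
Step 8: pour(A -> C) -> (A=0 B=0 C=8)

Answer: 0 0 8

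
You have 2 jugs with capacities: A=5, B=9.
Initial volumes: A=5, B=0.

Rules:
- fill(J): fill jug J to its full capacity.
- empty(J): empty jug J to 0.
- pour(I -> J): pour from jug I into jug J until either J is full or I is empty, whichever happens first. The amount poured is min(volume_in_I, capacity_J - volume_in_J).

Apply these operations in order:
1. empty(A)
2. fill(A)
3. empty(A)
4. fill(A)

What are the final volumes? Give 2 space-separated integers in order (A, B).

Answer: 5 0

Derivation:
Step 1: empty(A) -> (A=0 B=0)
Step 2: fill(A) -> (A=5 B=0)
Step 3: empty(A) -> (A=0 B=0)
Step 4: fill(A) -> (A=5 B=0)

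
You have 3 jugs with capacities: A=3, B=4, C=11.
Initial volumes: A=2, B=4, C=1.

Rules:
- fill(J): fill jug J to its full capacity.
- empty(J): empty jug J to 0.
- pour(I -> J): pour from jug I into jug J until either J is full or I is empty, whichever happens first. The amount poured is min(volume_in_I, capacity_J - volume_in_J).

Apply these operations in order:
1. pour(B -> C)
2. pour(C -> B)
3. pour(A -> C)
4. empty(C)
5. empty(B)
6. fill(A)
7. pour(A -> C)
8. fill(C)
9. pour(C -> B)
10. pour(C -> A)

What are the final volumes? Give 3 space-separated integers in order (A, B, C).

Step 1: pour(B -> C) -> (A=2 B=0 C=5)
Step 2: pour(C -> B) -> (A=2 B=4 C=1)
Step 3: pour(A -> C) -> (A=0 B=4 C=3)
Step 4: empty(C) -> (A=0 B=4 C=0)
Step 5: empty(B) -> (A=0 B=0 C=0)
Step 6: fill(A) -> (A=3 B=0 C=0)
Step 7: pour(A -> C) -> (A=0 B=0 C=3)
Step 8: fill(C) -> (A=0 B=0 C=11)
Step 9: pour(C -> B) -> (A=0 B=4 C=7)
Step 10: pour(C -> A) -> (A=3 B=4 C=4)

Answer: 3 4 4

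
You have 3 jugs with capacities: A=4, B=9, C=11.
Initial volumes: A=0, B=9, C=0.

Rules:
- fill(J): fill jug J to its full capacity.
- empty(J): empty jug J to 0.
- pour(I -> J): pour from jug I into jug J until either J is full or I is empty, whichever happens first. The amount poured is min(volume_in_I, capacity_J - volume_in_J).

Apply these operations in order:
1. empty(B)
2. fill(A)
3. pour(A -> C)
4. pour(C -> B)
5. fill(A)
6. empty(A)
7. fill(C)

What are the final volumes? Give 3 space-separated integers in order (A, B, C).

Answer: 0 4 11

Derivation:
Step 1: empty(B) -> (A=0 B=0 C=0)
Step 2: fill(A) -> (A=4 B=0 C=0)
Step 3: pour(A -> C) -> (A=0 B=0 C=4)
Step 4: pour(C -> B) -> (A=0 B=4 C=0)
Step 5: fill(A) -> (A=4 B=4 C=0)
Step 6: empty(A) -> (A=0 B=4 C=0)
Step 7: fill(C) -> (A=0 B=4 C=11)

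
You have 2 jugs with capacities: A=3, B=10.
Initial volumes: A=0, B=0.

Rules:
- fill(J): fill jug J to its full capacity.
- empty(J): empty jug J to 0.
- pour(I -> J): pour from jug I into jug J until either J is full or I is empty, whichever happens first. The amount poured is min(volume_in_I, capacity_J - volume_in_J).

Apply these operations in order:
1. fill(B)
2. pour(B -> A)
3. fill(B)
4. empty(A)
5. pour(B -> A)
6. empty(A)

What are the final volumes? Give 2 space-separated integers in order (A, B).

Answer: 0 7

Derivation:
Step 1: fill(B) -> (A=0 B=10)
Step 2: pour(B -> A) -> (A=3 B=7)
Step 3: fill(B) -> (A=3 B=10)
Step 4: empty(A) -> (A=0 B=10)
Step 5: pour(B -> A) -> (A=3 B=7)
Step 6: empty(A) -> (A=0 B=7)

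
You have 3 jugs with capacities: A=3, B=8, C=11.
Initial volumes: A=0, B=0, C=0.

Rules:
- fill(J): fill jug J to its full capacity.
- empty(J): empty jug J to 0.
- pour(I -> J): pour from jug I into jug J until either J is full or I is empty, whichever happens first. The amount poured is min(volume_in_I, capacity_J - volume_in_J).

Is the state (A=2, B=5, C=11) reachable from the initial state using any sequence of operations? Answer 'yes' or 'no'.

BFS from (A=0, B=0, C=0):
  1. fill(B) -> (A=0 B=8 C=0)
  2. pour(B -> A) -> (A=3 B=5 C=0)
  3. empty(A) -> (A=0 B=5 C=0)
  4. pour(B -> A) -> (A=3 B=2 C=0)
  5. empty(A) -> (A=0 B=2 C=0)
  6. pour(B -> A) -> (A=2 B=0 C=0)
  7. fill(B) -> (A=2 B=8 C=0)
  8. pour(B -> C) -> (A=2 B=0 C=8)
  9. fill(B) -> (A=2 B=8 C=8)
  10. pour(B -> C) -> (A=2 B=5 C=11)
Target reached → yes.

Answer: yes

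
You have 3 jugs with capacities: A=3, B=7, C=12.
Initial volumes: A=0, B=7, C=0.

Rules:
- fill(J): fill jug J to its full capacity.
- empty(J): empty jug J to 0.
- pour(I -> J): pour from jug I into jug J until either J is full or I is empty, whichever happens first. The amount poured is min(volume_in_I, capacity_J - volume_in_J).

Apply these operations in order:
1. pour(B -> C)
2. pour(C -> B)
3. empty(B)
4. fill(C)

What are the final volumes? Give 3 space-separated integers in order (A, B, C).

Step 1: pour(B -> C) -> (A=0 B=0 C=7)
Step 2: pour(C -> B) -> (A=0 B=7 C=0)
Step 3: empty(B) -> (A=0 B=0 C=0)
Step 4: fill(C) -> (A=0 B=0 C=12)

Answer: 0 0 12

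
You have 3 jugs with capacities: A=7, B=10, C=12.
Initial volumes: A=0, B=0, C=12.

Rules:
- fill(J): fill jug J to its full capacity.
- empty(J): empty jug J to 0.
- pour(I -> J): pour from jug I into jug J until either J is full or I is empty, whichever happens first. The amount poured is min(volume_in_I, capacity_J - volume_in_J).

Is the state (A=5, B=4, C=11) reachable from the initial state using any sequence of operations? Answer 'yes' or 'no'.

BFS explored all 550 reachable states.
Reachable set includes: (0,0,0), (0,0,1), (0,0,2), (0,0,3), (0,0,4), (0,0,5), (0,0,6), (0,0,7), (0,0,8), (0,0,9), (0,0,10), (0,0,11) ...
Target (A=5, B=4, C=11) not in reachable set → no.

Answer: no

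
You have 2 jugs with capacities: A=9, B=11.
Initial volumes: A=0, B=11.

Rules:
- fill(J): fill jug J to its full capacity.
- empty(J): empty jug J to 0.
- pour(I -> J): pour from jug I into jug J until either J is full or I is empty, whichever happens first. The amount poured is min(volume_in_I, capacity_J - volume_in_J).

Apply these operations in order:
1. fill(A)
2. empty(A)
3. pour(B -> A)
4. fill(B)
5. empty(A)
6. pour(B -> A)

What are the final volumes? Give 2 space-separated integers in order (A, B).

Step 1: fill(A) -> (A=9 B=11)
Step 2: empty(A) -> (A=0 B=11)
Step 3: pour(B -> A) -> (A=9 B=2)
Step 4: fill(B) -> (A=9 B=11)
Step 5: empty(A) -> (A=0 B=11)
Step 6: pour(B -> A) -> (A=9 B=2)

Answer: 9 2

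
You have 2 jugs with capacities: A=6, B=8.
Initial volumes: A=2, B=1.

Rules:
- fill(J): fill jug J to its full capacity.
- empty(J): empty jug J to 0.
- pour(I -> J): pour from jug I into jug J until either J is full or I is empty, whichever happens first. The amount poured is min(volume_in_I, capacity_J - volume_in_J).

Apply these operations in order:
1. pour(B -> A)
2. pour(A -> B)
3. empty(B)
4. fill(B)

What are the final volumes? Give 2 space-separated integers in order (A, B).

Step 1: pour(B -> A) -> (A=3 B=0)
Step 2: pour(A -> B) -> (A=0 B=3)
Step 3: empty(B) -> (A=0 B=0)
Step 4: fill(B) -> (A=0 B=8)

Answer: 0 8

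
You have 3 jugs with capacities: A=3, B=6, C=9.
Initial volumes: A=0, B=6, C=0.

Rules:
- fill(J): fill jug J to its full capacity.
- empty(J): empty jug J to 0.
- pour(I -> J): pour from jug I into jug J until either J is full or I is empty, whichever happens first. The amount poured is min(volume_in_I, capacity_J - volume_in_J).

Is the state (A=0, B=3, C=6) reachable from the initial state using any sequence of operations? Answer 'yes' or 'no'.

BFS from (A=0, B=6, C=0):
  1. fill(A) -> (A=3 B=6 C=0)
  2. pour(B -> C) -> (A=3 B=0 C=6)
  3. pour(A -> B) -> (A=0 B=3 C=6)
Target reached → yes.

Answer: yes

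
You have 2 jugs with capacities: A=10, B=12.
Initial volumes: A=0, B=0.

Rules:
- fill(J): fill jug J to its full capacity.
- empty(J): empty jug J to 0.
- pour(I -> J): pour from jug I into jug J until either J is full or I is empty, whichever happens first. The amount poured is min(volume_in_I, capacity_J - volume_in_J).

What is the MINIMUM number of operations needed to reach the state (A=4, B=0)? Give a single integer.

Answer: 8

Derivation:
BFS from (A=0, B=0). One shortest path:
  1. fill(B) -> (A=0 B=12)
  2. pour(B -> A) -> (A=10 B=2)
  3. empty(A) -> (A=0 B=2)
  4. pour(B -> A) -> (A=2 B=0)
  5. fill(B) -> (A=2 B=12)
  6. pour(B -> A) -> (A=10 B=4)
  7. empty(A) -> (A=0 B=4)
  8. pour(B -> A) -> (A=4 B=0)
Reached target in 8 moves.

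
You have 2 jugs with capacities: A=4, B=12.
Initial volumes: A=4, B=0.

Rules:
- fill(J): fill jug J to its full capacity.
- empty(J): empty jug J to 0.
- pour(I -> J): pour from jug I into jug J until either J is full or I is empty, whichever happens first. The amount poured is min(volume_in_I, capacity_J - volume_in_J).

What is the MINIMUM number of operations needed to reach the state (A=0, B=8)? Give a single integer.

Answer: 3

Derivation:
BFS from (A=4, B=0). One shortest path:
  1. pour(A -> B) -> (A=0 B=4)
  2. fill(A) -> (A=4 B=4)
  3. pour(A -> B) -> (A=0 B=8)
Reached target in 3 moves.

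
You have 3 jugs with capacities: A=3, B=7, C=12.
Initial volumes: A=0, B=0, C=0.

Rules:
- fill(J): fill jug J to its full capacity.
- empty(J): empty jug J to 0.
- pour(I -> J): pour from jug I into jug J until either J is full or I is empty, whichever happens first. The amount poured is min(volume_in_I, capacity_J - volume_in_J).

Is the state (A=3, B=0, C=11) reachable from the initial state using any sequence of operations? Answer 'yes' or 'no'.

BFS from (A=0, B=0, C=0):
  1. fill(B) -> (A=0 B=7 C=0)
  2. pour(B -> A) -> (A=3 B=4 C=0)
  3. pour(B -> C) -> (A=3 B=0 C=4)
  4. fill(B) -> (A=3 B=7 C=4)
  5. pour(B -> C) -> (A=3 B=0 C=11)
Target reached → yes.

Answer: yes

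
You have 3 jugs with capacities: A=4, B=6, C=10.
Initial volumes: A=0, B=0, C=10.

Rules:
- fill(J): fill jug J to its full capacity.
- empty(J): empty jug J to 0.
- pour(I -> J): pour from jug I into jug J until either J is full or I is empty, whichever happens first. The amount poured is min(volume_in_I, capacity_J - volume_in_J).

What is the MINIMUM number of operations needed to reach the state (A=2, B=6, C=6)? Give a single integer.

Answer: 4

Derivation:
BFS from (A=0, B=0, C=10). One shortest path:
  1. fill(A) -> (A=4 B=0 C=10)
  2. pour(A -> B) -> (A=0 B=4 C=10)
  3. pour(C -> A) -> (A=4 B=4 C=6)
  4. pour(A -> B) -> (A=2 B=6 C=6)
Reached target in 4 moves.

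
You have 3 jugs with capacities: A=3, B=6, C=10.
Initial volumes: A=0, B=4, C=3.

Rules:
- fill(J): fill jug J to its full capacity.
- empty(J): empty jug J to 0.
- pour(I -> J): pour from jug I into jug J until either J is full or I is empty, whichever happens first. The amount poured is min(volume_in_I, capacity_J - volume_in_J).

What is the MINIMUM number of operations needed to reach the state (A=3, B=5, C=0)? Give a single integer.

BFS from (A=0, B=4, C=3). One shortest path:
  1. fill(C) -> (A=0 B=4 C=10)
  2. pour(B -> A) -> (A=3 B=1 C=10)
  3. pour(C -> B) -> (A=3 B=6 C=5)
  4. empty(B) -> (A=3 B=0 C=5)
  5. pour(C -> B) -> (A=3 B=5 C=0)
Reached target in 5 moves.

Answer: 5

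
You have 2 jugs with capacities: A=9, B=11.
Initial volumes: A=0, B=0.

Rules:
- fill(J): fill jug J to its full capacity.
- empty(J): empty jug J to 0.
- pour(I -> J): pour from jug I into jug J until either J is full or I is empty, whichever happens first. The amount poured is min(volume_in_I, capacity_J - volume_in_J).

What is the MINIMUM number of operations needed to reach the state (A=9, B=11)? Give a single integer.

BFS from (A=0, B=0). One shortest path:
  1. fill(A) -> (A=9 B=0)
  2. fill(B) -> (A=9 B=11)
Reached target in 2 moves.

Answer: 2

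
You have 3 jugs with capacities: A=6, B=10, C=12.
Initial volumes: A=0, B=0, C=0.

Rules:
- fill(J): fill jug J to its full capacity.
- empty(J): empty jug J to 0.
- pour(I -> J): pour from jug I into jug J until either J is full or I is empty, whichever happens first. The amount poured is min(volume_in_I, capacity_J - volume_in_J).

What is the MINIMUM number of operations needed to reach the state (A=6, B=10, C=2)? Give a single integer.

Answer: 3

Derivation:
BFS from (A=0, B=0, C=0). One shortest path:
  1. fill(A) -> (A=6 B=0 C=0)
  2. fill(C) -> (A=6 B=0 C=12)
  3. pour(C -> B) -> (A=6 B=10 C=2)
Reached target in 3 moves.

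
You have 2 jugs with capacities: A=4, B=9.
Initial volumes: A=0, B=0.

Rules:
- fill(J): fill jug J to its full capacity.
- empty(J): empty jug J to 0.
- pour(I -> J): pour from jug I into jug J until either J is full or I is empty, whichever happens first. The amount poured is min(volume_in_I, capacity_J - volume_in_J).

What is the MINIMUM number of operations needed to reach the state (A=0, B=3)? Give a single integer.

BFS from (A=0, B=0). One shortest path:
  1. fill(A) -> (A=4 B=0)
  2. pour(A -> B) -> (A=0 B=4)
  3. fill(A) -> (A=4 B=4)
  4. pour(A -> B) -> (A=0 B=8)
  5. fill(A) -> (A=4 B=8)
  6. pour(A -> B) -> (A=3 B=9)
  7. empty(B) -> (A=3 B=0)
  8. pour(A -> B) -> (A=0 B=3)
Reached target in 8 moves.

Answer: 8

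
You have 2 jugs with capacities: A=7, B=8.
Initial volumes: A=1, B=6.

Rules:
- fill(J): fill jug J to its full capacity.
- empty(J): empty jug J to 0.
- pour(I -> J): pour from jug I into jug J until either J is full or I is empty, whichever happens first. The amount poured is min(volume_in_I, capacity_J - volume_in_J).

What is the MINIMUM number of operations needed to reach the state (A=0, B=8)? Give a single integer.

Answer: 2

Derivation:
BFS from (A=1, B=6). One shortest path:
  1. empty(A) -> (A=0 B=6)
  2. fill(B) -> (A=0 B=8)
Reached target in 2 moves.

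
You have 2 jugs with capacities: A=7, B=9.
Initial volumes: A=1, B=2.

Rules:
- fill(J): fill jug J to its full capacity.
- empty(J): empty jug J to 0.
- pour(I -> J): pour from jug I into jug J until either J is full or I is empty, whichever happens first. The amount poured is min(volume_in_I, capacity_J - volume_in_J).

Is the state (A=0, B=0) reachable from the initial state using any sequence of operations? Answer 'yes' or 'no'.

BFS from (A=1, B=2):
  1. empty(A) -> (A=0 B=2)
  2. empty(B) -> (A=0 B=0)
Target reached → yes.

Answer: yes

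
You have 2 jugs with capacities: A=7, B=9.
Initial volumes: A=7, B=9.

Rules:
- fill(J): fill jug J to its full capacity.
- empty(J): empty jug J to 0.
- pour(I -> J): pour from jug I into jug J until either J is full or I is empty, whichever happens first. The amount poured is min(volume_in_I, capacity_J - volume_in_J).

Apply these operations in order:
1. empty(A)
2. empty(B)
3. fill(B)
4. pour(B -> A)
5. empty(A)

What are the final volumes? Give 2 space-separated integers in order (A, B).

Answer: 0 2

Derivation:
Step 1: empty(A) -> (A=0 B=9)
Step 2: empty(B) -> (A=0 B=0)
Step 3: fill(B) -> (A=0 B=9)
Step 4: pour(B -> A) -> (A=7 B=2)
Step 5: empty(A) -> (A=0 B=2)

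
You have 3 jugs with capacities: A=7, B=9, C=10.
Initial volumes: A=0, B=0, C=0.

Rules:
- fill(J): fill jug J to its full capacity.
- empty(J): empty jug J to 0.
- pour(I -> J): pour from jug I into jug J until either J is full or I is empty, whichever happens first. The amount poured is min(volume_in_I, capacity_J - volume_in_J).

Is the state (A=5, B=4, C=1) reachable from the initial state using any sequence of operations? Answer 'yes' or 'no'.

Answer: no

Derivation:
BFS explored all 448 reachable states.
Reachable set includes: (0,0,0), (0,0,1), (0,0,2), (0,0,3), (0,0,4), (0,0,5), (0,0,6), (0,0,7), (0,0,8), (0,0,9), (0,0,10), (0,1,0) ...
Target (A=5, B=4, C=1) not in reachable set → no.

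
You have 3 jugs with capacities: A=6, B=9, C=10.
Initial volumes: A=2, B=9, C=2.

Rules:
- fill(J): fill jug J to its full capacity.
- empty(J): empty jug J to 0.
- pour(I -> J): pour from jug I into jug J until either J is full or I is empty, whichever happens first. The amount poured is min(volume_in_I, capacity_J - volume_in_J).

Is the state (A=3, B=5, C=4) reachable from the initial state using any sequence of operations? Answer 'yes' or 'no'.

Answer: no

Derivation:
BFS explored all 410 reachable states.
Reachable set includes: (0,0,0), (0,0,1), (0,0,2), (0,0,3), (0,0,4), (0,0,5), (0,0,6), (0,0,7), (0,0,8), (0,0,9), (0,0,10), (0,1,0) ...
Target (A=3, B=5, C=4) not in reachable set → no.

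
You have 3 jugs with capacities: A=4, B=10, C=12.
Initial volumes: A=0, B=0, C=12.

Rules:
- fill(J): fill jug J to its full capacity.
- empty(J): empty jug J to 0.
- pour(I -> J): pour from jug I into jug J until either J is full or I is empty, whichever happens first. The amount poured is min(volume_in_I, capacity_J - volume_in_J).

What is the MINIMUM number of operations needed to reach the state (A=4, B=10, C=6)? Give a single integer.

BFS from (A=0, B=0, C=12). One shortest path:
  1. fill(A) -> (A=4 B=0 C=12)
  2. pour(A -> B) -> (A=0 B=4 C=12)
  3. fill(A) -> (A=4 B=4 C=12)
  4. pour(C -> B) -> (A=4 B=10 C=6)
Reached target in 4 moves.

Answer: 4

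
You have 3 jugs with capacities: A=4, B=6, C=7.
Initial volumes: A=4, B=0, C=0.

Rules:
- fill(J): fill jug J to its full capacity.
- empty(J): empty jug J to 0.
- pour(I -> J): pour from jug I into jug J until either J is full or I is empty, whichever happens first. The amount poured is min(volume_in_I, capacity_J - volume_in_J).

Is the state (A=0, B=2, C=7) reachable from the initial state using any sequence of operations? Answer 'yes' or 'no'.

BFS from (A=4, B=0, C=0):
  1. empty(A) -> (A=0 B=0 C=0)
  2. fill(B) -> (A=0 B=6 C=0)
  3. fill(C) -> (A=0 B=6 C=7)
  4. pour(B -> A) -> (A=4 B=2 C=7)
  5. empty(A) -> (A=0 B=2 C=7)
Target reached → yes.

Answer: yes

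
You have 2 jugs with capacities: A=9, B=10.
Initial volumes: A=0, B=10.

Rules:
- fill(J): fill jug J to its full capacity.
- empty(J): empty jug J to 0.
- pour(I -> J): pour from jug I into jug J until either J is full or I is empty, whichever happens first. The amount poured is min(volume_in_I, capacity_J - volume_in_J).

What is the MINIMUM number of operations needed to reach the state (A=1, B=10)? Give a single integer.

Answer: 4

Derivation:
BFS from (A=0, B=10). One shortest path:
  1. pour(B -> A) -> (A=9 B=1)
  2. empty(A) -> (A=0 B=1)
  3. pour(B -> A) -> (A=1 B=0)
  4. fill(B) -> (A=1 B=10)
Reached target in 4 moves.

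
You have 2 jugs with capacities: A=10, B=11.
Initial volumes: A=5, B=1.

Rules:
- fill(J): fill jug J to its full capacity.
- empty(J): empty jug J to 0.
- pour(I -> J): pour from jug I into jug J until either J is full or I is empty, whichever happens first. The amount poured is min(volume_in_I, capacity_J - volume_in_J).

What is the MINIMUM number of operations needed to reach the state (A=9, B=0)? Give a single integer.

BFS from (A=5, B=1). One shortest path:
  1. fill(A) -> (A=10 B=1)
  2. empty(B) -> (A=10 B=0)
  3. pour(A -> B) -> (A=0 B=10)
  4. fill(A) -> (A=10 B=10)
  5. pour(A -> B) -> (A=9 B=11)
  6. empty(B) -> (A=9 B=0)
Reached target in 6 moves.

Answer: 6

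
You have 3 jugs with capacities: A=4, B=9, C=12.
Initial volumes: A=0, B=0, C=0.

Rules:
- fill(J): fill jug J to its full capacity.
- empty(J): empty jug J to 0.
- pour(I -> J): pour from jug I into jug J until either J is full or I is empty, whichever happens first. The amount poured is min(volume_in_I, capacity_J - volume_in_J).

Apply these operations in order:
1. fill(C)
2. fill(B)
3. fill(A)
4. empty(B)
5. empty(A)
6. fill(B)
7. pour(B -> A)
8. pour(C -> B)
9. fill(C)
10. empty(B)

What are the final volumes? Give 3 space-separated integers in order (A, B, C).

Answer: 4 0 12

Derivation:
Step 1: fill(C) -> (A=0 B=0 C=12)
Step 2: fill(B) -> (A=0 B=9 C=12)
Step 3: fill(A) -> (A=4 B=9 C=12)
Step 4: empty(B) -> (A=4 B=0 C=12)
Step 5: empty(A) -> (A=0 B=0 C=12)
Step 6: fill(B) -> (A=0 B=9 C=12)
Step 7: pour(B -> A) -> (A=4 B=5 C=12)
Step 8: pour(C -> B) -> (A=4 B=9 C=8)
Step 9: fill(C) -> (A=4 B=9 C=12)
Step 10: empty(B) -> (A=4 B=0 C=12)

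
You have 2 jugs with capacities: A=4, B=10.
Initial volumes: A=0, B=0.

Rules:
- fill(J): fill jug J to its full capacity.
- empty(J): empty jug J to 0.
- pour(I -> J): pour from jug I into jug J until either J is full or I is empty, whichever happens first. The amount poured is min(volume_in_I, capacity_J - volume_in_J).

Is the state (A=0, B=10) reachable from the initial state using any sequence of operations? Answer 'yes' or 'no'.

Answer: yes

Derivation:
BFS from (A=0, B=0):
  1. fill(B) -> (A=0 B=10)
Target reached → yes.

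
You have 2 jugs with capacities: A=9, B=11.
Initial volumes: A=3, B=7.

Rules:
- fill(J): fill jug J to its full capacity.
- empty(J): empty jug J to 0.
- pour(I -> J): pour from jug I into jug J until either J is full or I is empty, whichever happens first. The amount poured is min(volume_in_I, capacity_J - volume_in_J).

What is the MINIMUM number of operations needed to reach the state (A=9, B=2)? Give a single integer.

Answer: 3

Derivation:
BFS from (A=3, B=7). One shortest path:
  1. empty(A) -> (A=0 B=7)
  2. fill(B) -> (A=0 B=11)
  3. pour(B -> A) -> (A=9 B=2)
Reached target in 3 moves.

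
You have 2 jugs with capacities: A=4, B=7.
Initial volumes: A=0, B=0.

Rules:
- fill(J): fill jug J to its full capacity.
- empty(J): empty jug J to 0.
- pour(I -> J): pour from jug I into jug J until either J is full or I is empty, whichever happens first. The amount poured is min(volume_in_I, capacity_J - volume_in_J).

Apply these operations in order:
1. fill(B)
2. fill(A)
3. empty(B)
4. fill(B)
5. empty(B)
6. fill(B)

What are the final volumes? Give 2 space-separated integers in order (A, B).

Answer: 4 7

Derivation:
Step 1: fill(B) -> (A=0 B=7)
Step 2: fill(A) -> (A=4 B=7)
Step 3: empty(B) -> (A=4 B=0)
Step 4: fill(B) -> (A=4 B=7)
Step 5: empty(B) -> (A=4 B=0)
Step 6: fill(B) -> (A=4 B=7)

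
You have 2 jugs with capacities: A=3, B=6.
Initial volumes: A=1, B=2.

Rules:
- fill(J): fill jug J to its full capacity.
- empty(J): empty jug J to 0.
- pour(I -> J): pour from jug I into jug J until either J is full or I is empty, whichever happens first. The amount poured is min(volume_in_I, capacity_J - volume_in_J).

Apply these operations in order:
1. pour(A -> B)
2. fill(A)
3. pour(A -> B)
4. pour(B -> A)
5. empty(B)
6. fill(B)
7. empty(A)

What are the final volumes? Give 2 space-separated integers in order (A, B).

Answer: 0 6

Derivation:
Step 1: pour(A -> B) -> (A=0 B=3)
Step 2: fill(A) -> (A=3 B=3)
Step 3: pour(A -> B) -> (A=0 B=6)
Step 4: pour(B -> A) -> (A=3 B=3)
Step 5: empty(B) -> (A=3 B=0)
Step 6: fill(B) -> (A=3 B=6)
Step 7: empty(A) -> (A=0 B=6)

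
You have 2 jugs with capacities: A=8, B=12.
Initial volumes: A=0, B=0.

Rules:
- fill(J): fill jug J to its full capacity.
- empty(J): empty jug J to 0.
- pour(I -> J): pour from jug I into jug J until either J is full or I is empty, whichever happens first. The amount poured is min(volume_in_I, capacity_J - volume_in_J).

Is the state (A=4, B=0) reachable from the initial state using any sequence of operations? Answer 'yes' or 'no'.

Answer: yes

Derivation:
BFS from (A=0, B=0):
  1. fill(B) -> (A=0 B=12)
  2. pour(B -> A) -> (A=8 B=4)
  3. empty(A) -> (A=0 B=4)
  4. pour(B -> A) -> (A=4 B=0)
Target reached → yes.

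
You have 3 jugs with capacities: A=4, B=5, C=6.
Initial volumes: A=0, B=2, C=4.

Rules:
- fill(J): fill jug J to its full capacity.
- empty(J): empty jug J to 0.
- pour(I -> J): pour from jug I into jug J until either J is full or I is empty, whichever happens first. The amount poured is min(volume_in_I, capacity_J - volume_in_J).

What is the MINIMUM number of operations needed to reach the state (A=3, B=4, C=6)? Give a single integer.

Answer: 6

Derivation:
BFS from (A=0, B=2, C=4). One shortest path:
  1. fill(B) -> (A=0 B=5 C=4)
  2. pour(B -> A) -> (A=4 B=1 C=4)
  3. pour(B -> C) -> (A=4 B=0 C=5)
  4. pour(A -> B) -> (A=0 B=4 C=5)
  5. fill(A) -> (A=4 B=4 C=5)
  6. pour(A -> C) -> (A=3 B=4 C=6)
Reached target in 6 moves.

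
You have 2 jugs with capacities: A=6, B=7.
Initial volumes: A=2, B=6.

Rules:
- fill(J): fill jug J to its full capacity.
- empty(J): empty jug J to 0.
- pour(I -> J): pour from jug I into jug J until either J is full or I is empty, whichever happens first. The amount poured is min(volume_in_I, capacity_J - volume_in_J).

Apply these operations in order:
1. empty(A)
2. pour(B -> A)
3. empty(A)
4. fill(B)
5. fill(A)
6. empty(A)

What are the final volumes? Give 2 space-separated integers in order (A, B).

Answer: 0 7

Derivation:
Step 1: empty(A) -> (A=0 B=6)
Step 2: pour(B -> A) -> (A=6 B=0)
Step 3: empty(A) -> (A=0 B=0)
Step 4: fill(B) -> (A=0 B=7)
Step 5: fill(A) -> (A=6 B=7)
Step 6: empty(A) -> (A=0 B=7)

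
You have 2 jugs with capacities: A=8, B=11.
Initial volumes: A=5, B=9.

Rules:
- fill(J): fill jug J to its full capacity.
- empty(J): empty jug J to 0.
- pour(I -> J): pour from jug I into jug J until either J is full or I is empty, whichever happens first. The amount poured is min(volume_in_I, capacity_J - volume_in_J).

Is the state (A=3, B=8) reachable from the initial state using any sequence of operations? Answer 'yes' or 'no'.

Answer: no

Derivation:
BFS explored all 39 reachable states.
Reachable set includes: (0,0), (0,1), (0,2), (0,3), (0,4), (0,5), (0,6), (0,7), (0,8), (0,9), (0,10), (0,11) ...
Target (A=3, B=8) not in reachable set → no.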